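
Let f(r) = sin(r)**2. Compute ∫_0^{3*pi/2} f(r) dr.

Use the identity sin^2(r) = (1 - cos(2*r))/2.
An antiderivative is F(r) = r/2 - sin(2*r)/4.
Then F(3*pi/2) - F(0) = (3*pi/4) - (0) = 3*pi/4.

3*pi/4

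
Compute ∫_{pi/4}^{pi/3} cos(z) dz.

An antiderivative is F(z) = sin(z).
Then F(pi/3) - F(pi/4) = (sqrt(3)/2) - (sqrt(2)/2) = -sqrt(2)/2 + sqrt(3)/2.

-sqrt(2)/2 + sqrt(3)/2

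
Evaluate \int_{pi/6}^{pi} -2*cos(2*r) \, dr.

An antiderivative is F(r) = -sin(2*r).
Then F(pi) - F(pi/6) = (0) - (-sqrt(3)/2) = sqrt(3)/2.

sqrt(3)/2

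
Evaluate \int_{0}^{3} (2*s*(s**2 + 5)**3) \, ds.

Let u = s**2 + 5, so du = 2*s ds. When s = 0, u = 5; when s = 3, u = 14.
The integral becomes ∫ u**3 du from 5 to 14, with antiderivative u**4/4.
Back in s: F(s) = (s**2 + 5)**4/4.
Then F(3) - F(0) = (9604) - (625/4) = 37791/4.

37791/4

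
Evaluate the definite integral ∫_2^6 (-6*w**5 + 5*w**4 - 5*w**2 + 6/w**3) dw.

-39194

By the power rule, an antiderivative is F(w) = -w**6 + w**5 - 5*w**3/3 - 3/w**2.
Then F(6) - F(2) = (-470881/12) - (-553/12) = -39194.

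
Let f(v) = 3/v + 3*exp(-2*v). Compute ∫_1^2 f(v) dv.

-3*exp(-4)/2 + 3*exp(-2)/2 + 3*log(2)

An antiderivative is F(v) = 3*log(v) - 3*exp(-2*v)/2.
Then F(2) - F(1) = (-3*exp(-4)/2 + 3*log(2)) - (-3*exp(-2)/2) = -3*exp(-4)/2 + 3*exp(-2)/2 + 3*log(2).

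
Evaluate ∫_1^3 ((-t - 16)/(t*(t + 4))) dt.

Factor the denominator: t**2 + 4*t = (t + 4)t.
Partial fractions: (-t - 16)/(t*(t + 4)) = 3/(t + 4) - 4/t.
An antiderivative is F(t) = -4*log(t) + 3*log(t + 4).
Then F(3) - F(1) = (-4*log(3) + 3*log(7)) - (3*log(5)) = -3*log(5) - 4*log(3) + 3*log(7).

-3*log(5) - 4*log(3) + 3*log(7)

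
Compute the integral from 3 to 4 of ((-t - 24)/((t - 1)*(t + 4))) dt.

-4*log(7) - 5*log(3) + 17*log(2)

Factor the denominator: t**2 + 3*t - 4 = (t + 4)(t - 1).
Partial fractions: (-t - 24)/((t - 1)*(t + 4)) = 4/(t + 4) - 5/(t - 1).
An antiderivative is F(t) = -5*log(t - 1) + 4*log(t + 4).
Then F(4) - F(3) = (-5*log(3) + 12*log(2)) - (-5*log(2) + 4*log(7)) = -4*log(7) - 5*log(3) + 17*log(2).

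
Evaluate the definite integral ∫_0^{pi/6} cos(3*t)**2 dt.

Use the identity cos^2(3*t) = (1 + cos(6*t))/2.
An antiderivative is F(t) = t/2 + sin(6*t)/12.
Then F(pi/6) - F(0) = (pi/12) - (0) = pi/12.

pi/12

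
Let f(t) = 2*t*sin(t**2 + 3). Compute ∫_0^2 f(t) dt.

cos(3) - cos(7)

Let u = t**2 + 3, so du = 2*t dt. When t = 0, u = 3; when t = 2, u = 7.
The integral becomes ∫ sin(u) du from 3 to 7, with antiderivative -cos(u).
Back in t: F(t) = -cos(t**2 + 3).
Then F(2) - F(0) = (-cos(7)) - (-cos(3)) = cos(3) - cos(7).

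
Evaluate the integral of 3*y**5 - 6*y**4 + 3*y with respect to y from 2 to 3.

434/5

By the power rule, an antiderivative is F(y) = y**6/2 - 6*y**5/5 + 3*y**2/2.
Then F(3) - F(2) = (432/5) - (-2/5) = 434/5.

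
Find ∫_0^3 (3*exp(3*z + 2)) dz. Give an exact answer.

-exp(2) + exp(11)

Let u = 3*z + 2, so du = 3 dz. When z = 0, u = 2; when z = 3, u = 11.
The integral becomes ∫ exp(u) du from 2 to 11, with antiderivative exp(u).
Back in z: F(z) = exp(3*z + 2).
Then F(3) - F(0) = (exp(11)) - (exp(2)) = -exp(2) + exp(11).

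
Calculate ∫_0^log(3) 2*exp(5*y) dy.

484/5

Let u = exp(y), so du = exp(y) dy. When y = 0, u = 1; when y = log(3), u = 3.
The integral becomes 2·∫ u**4 du from 1 to 3, with antiderivative 2*u**5/5.
Back in y: F(y) = 2*exp(5*y)/5.
Then F(log(3)) - F(0) = (486/5) - (2/5) = 484/5.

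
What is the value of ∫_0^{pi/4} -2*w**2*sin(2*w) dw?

Integrate by parts twice (u = w^2, dv = -2*sin(2*w) dw).
An antiderivative is F(w) = w**2*cos(2*w) - w*sin(2*w) - cos(2*w)/2.
Then F(pi/4) - F(0) = (-pi/4) - (-1/2) = 1/2 - pi/4.

1/2 - pi/4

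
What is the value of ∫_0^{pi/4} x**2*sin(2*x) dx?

Integrate by parts twice (u = x^2, dv = sin(2*x) dx).
An antiderivative is F(x) = -x**2*cos(2*x)/2 + x*sin(2*x)/2 + cos(2*x)/4.
Then F(pi/4) - F(0) = (pi/8) - (1/4) = -1/4 + pi/8.

-1/4 + pi/8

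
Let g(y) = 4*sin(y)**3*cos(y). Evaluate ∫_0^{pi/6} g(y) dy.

1/16

Let u = sin(y), so du = cos(y) dy. When y = 0, u = 0; when y = pi/6, u = 1/2.
The integral becomes 4·∫ u**3 du from 0 to 1/2, with antiderivative u**4.
Back in y: F(y) = sin(y)**4.
Then F(pi/6) - F(0) = (1/16) - (0) = 1/16.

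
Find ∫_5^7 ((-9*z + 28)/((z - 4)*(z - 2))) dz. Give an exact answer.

Factor the denominator: z**2 - 6*z + 8 = (z - 2)(z - 4).
Partial fractions: (-9*z + 28)/((z - 4)*(z - 2)) = -5/(z - 2) - 4/(z - 4).
An antiderivative is F(z) = -4*log(z - 4) - 5*log(z - 2).
Then F(7) - F(5) = (-5*log(5) - 4*log(3)) - (-5*log(3)) = -5*log(5) + log(3).

-5*log(5) + log(3)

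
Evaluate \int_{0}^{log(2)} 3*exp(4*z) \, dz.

45/4

Let u = exp(z), so du = exp(z) dz. When z = 0, u = 1; when z = log(2), u = 2.
The integral becomes 3·∫ u**3 du from 1 to 2, with antiderivative 3*u**4/4.
Back in z: F(z) = 3*exp(4*z)/4.
Then F(log(2)) - F(0) = (12) - (3/4) = 45/4.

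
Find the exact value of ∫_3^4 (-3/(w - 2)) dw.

An antiderivative is F(w) = -3*log(w - 2).
Then F(4) - F(3) = (-log(8)) - (0) = -log(8).

-log(8)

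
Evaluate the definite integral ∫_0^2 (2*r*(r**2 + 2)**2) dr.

208/3

Let u = r**2 + 2, so du = 2*r dr. When r = 0, u = 2; when r = 2, u = 6.
The integral becomes ∫ u**2 du from 2 to 6, with antiderivative u**3/3.
Back in r: F(r) = (r**2 + 2)**3/3.
Then F(2) - F(0) = (72) - (8/3) = 208/3.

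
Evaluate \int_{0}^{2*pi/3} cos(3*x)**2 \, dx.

pi/3

Use the identity cos^2(3*x) = (1 + cos(6*x))/2.
An antiderivative is F(x) = x/2 + sin(6*x)/12.
Then F(2*pi/3) - F(0) = (pi/3) - (0) = pi/3.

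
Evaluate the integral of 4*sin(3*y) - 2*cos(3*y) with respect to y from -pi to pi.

0

An antiderivative is F(y) = -2*sin(3*y)/3 - 4*cos(3*y)/3.
Then F(pi) - F(-pi) = (4/3) - (4/3) = 0.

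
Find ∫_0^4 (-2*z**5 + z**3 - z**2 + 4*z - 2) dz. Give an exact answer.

-3896/3

By the power rule, an antiderivative is F(z) = -z**6/3 + z**4/4 - z**3/3 + 2*z**2 - 2*z.
Then F(4) - F(0) = (-3896/3) - (0) = -3896/3.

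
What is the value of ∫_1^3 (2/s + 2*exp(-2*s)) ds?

An antiderivative is F(s) = 2*log(s) - exp(-2*s).
Then F(3) - F(1) = (-exp(-6) + 2*log(3)) - (-exp(-2)) = -exp(-6) + exp(-2) + 2*log(3).

-exp(-6) + exp(-2) + 2*log(3)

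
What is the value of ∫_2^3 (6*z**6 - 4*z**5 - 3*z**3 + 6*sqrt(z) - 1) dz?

By the power rule, an antiderivative is F(z) = 6*z**7/7 - 2*z**6/3 - 3*z**4/4 + 4*z**(3/2) - z.
Then F(3) - F(2) = (12*sqrt(3) + 37095/28) - (8*sqrt(2) + 1114/21) = -8*sqrt(2) + 12*sqrt(3) + 106829/84.

-8*sqrt(2) + 12*sqrt(3) + 106829/84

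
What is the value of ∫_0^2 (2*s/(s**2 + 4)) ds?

Let u = s**2 + 4, so du = 2*s ds. When s = 0, u = 4; when s = 2, u = 8.
The integral becomes ∫ 1/u du from 4 to 8, with antiderivative log(u).
Back in s: F(s) = log(s**2 + 4).
Then F(2) - F(0) = (log(8)) - (log(4)) = log(2).

log(2)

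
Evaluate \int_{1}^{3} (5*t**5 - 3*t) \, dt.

1784/3

By the power rule, an antiderivative is F(t) = 5*t**6/6 - 3*t**2/2.
Then F(3) - F(1) = (594) - (-2/3) = 1784/3.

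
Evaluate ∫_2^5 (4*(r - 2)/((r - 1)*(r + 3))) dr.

-5*log(5) + 13*log(2)

Factor the denominator: r**2 + 2*r - 3 = (r + 3)(r - 1).
Partial fractions: 4*(r - 2)/((r - 1)*(r + 3)) = 5/(r + 3) - 1/(r - 1).
An antiderivative is F(r) = -log(r - 1) + 5*log(r + 3).
Then F(5) - F(2) = (13*log(2)) - (5*log(5)) = -5*log(5) + 13*log(2).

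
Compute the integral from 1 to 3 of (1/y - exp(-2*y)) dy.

An antiderivative is F(y) = log(y) + exp(-2*y)/2.
Then F(3) - F(1) = (exp(-6)/2 + log(3)) - (exp(-2)/2) = -exp(-2)/2 + exp(-6)/2 + log(3).

-exp(-2)/2 + exp(-6)/2 + log(3)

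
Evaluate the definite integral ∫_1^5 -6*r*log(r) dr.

Integrate by parts once (u = ln r, dv = -6*r dr).
An antiderivative is F(r) = -3*r**2*(2*log(r) - 1)/2.
Then F(5) - F(1) = (75/2 - 75*log(5)) - (3/2) = 36 - 75*log(5).

36 - 75*log(5)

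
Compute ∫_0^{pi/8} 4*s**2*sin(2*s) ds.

-1 - sqrt(2)*pi**2/64 + sqrt(2)*pi/8 + sqrt(2)/2

Integrate by parts twice (u = s^2, dv = 4*sin(2*s) ds).
An antiderivative is F(s) = -2*s**2*cos(2*s) + 2*s*sin(2*s) + cos(2*s).
Then F(pi/8) - F(0) = (sqrt(2)*(-pi**2 + 8*pi + 32)/64) - (1) = -1 - sqrt(2)*pi**2/64 + sqrt(2)*pi/8 + sqrt(2)/2.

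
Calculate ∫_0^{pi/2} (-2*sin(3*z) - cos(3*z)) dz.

-1/3

An antiderivative is F(z) = -sin(3*z)/3 + 2*cos(3*z)/3.
Then F(pi/2) - F(0) = (1/3) - (2/3) = -1/3.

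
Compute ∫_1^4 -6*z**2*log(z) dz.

42 - 256*log(2)

Integrate by parts once (u = ln z, dv = -6*z**2 dz).
An antiderivative is F(z) = -2*z**3*(3*log(z) - 1)/3.
Then F(4) - F(1) = (128/3 - 256*log(2)) - (2/3) = 42 - 256*log(2).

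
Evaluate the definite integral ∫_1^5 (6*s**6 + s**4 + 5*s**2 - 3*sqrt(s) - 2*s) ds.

By the power rule, an antiderivative is F(s) = 6*s**7/7 + s**5/5 - 2*s**(3/2) + 5*s**3/3 - s**2.
Then F(5) - F(1) = (1423225/21 - 10*sqrt(5)) - (-29/105) = 7116154/105 - 10*sqrt(5).

7116154/105 - 10*sqrt(5)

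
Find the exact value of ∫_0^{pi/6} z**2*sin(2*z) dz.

Integrate by parts twice (u = z^2, dv = sin(2*z) dz).
An antiderivative is F(z) = -z**2*cos(2*z)/2 + z*sin(2*z)/2 + cos(2*z)/4.
Then F(pi/6) - F(0) = (-pi**2/144 + 1/8 + sqrt(3)*pi/24) - (1/4) = -1/8 - pi**2/144 + sqrt(3)*pi/24.

-1/8 - pi**2/144 + sqrt(3)*pi/24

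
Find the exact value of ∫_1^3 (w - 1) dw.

By the power rule, an antiderivative is F(w) = w**2/2 - w.
Then F(3) - F(1) = (3/2) - (-1/2) = 2.

2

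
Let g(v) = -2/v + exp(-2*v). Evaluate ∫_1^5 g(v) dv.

An antiderivative is F(v) = -2*log(v) - exp(-2*v)/2.
Then F(5) - F(1) = (-2*log(5) - exp(-10)/2) - (-exp(-2)/2) = (-4*exp(10)*log(5) - 1 + exp(8))*exp(-10)/2.

(-4*exp(10)*log(5) - 1 + exp(8))*exp(-10)/2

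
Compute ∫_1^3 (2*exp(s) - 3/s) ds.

An antiderivative is F(s) = 2*exp(s) - 3*log(s).
Then F(3) - F(1) = (-log(27) + 2*exp(3)) - (2*exp(1)) = -2*exp(1) - log(27) + 2*exp(3).

-2*exp(1) - log(27) + 2*exp(3)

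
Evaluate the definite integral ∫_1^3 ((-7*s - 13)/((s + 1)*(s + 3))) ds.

Factor the denominator: s**2 + 4*s + 3 = (s + 3)(s + 1).
Partial fractions: (-7*s - 13)/((s + 1)*(s + 3)) = -4/(s + 3) - 3/(s + 1).
An antiderivative is F(s) = -3*log(s + 1) - 4*log(s + 3).
Then F(3) - F(1) = (-10*log(2) - 4*log(3)) - (-11*log(2)) = log(2/81).

log(2/81)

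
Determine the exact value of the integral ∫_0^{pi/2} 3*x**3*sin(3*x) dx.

2/9 - pi**2/4

Integrate by parts 3 times (u = x^3, dv = 3*sin(3*x) dx).
An antiderivative is F(x) = -x**3*cos(3*x) + x**2*sin(3*x) + 2*x*cos(3*x)/3 - 2*sin(3*x)/9.
Then F(pi/2) - F(0) = (2/9 - pi**2/4) - (0) = 2/9 - pi**2/4.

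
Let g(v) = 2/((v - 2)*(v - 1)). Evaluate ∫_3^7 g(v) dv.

log(25/9)

Factor the denominator: v**2 - 3*v + 2 = (v - 1)(v - 2).
Partial fractions: 2/((v - 2)*(v - 1)) = -2/(v - 1) + 2/(v - 2).
An antiderivative is F(v) = 2*log(v - 2) - 2*log(v - 1).
Then F(7) - F(3) = (log(25/36)) - (-log(4)) = log(25/9).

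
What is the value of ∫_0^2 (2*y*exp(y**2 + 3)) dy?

-exp(3) + exp(7)

Let u = y**2 + 3, so du = 2*y dy. When y = 0, u = 3; when y = 2, u = 7.
The integral becomes ∫ exp(u) du from 3 to 7, with antiderivative exp(u).
Back in y: F(y) = exp(y**2 + 3).
Then F(2) - F(0) = (exp(7)) - (exp(3)) = -exp(3) + exp(7).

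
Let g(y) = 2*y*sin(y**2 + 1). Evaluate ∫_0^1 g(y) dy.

Let u = y**2 + 1, so du = 2*y dy. When y = 0, u = 1; when y = 1, u = 2.
The integral becomes ∫ sin(u) du from 1 to 2, with antiderivative -cos(u).
Back in y: F(y) = -cos(y**2 + 1).
Then F(1) - F(0) = (-cos(2)) - (-cos(1)) = -cos(2) + cos(1).

-cos(2) + cos(1)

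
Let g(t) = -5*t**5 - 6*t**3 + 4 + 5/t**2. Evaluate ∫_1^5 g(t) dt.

By the power rule, an antiderivative is F(t) = -5*t**6/6 - 3*t**4/2 + 4*t - 5/t.
Then F(5) - F(1) = (-41818/3) - (-10/3) = -13936.

-13936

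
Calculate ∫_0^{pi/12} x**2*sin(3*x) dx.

-2/27 - sqrt(2)*pi**2/864 + sqrt(2)*pi/108 + sqrt(2)/27

Integrate by parts twice (u = x^2, dv = sin(3*x) dx).
An antiderivative is F(x) = -x**2*cos(3*x)/3 + 2*x*sin(3*x)/9 + 2*cos(3*x)/27.
Then F(pi/12) - F(0) = (sqrt(2)*(-pi**2 + 8*pi + 32)/864) - (2/27) = -2/27 - sqrt(2)*pi**2/864 + sqrt(2)*pi/108 + sqrt(2)/27.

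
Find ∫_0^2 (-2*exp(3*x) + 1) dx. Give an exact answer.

An antiderivative is F(x) = -2*exp(3*x)/3 + x.
Then F(2) - F(0) = (2 - 2*exp(6)/3) - (-2/3) = 8/3 - 2*exp(6)/3.

8/3 - 2*exp(6)/3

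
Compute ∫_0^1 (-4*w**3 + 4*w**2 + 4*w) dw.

7/3

By the power rule, an antiderivative is F(w) = -w**4 + 4*w**3/3 + 2*w**2.
Then F(1) - F(0) = (7/3) - (0) = 7/3.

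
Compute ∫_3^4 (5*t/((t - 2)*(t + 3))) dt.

Factor the denominator: t**2 + t - 6 = (t + 3)(t - 2).
Partial fractions: 5*t/((t - 2)*(t + 3)) = 3/(t + 3) + 2/(t - 2).
An antiderivative is F(t) = 2*log(t - 2) + 3*log(t + 3).
Then F(4) - F(3) = (2*log(2) + 3*log(7)) - (3*log(2) + 3*log(3)) = -3*log(3) - log(2) + 3*log(7).

-3*log(3) - log(2) + 3*log(7)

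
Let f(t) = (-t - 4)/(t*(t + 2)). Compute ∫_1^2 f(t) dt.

-log(3)

Factor the denominator: t**2 + 2*t = (t + 2)t.
Partial fractions: (-t - 4)/(t*(t + 2)) = 1/(t + 2) - 2/t.
An antiderivative is F(t) = -2*log(t) + log(t + 2).
Then F(2) - F(1) = (0) - (log(3)) = -log(3).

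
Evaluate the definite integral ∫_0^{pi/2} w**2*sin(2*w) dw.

-1/2 + pi**2/8

Integrate by parts twice (u = w^2, dv = sin(2*w) dw).
An antiderivative is F(w) = -w**2*cos(2*w)/2 + w*sin(2*w)/2 + cos(2*w)/4.
Then F(pi/2) - F(0) = (-1/4 + pi**2/8) - (1/4) = -1/2 + pi**2/8.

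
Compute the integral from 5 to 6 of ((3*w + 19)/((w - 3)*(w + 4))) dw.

-5*log(2) - log(5) + 6*log(3)

Factor the denominator: w**2 + w - 12 = (w + 4)(w - 3).
Partial fractions: (3*w + 19)/((w - 3)*(w + 4)) = -1/(w + 4) + 4/(w - 3).
An antiderivative is F(w) = 4*log(w - 3) - log(w + 4).
Then F(6) - F(5) = (log(81/10)) - (log(16/9)) = -5*log(2) - log(5) + 6*log(3).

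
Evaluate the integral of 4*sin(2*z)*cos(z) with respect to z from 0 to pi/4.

8/3 - 2*sqrt(2)/3

Use the identity sin(2*z)cos(z) = [sin(3*z) + sin(z)]/2.
An antiderivative is F(z) = -2*cos(z) - 2*cos(3*z)/3.
Then F(pi/4) - F(0) = (-2*sqrt(2)/3) - (-8/3) = 8/3 - 2*sqrt(2)/3.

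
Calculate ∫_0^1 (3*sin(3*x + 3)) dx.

cos(3) - cos(6)

Let u = 3*x + 3, so du = 3 dx. When x = 0, u = 3; when x = 1, u = 6.
The integral becomes ∫ sin(u) du from 3 to 6, with antiderivative -cos(u).
Back in x: F(x) = -cos(3*x + 3).
Then F(1) - F(0) = (-cos(6)) - (-cos(3)) = cos(3) - cos(6).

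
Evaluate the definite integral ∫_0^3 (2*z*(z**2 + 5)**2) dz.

873

Let u = z**2 + 5, so du = 2*z dz. When z = 0, u = 5; when z = 3, u = 14.
The integral becomes ∫ u**2 du from 5 to 14, with antiderivative u**3/3.
Back in z: F(z) = (z**2 + 5)**3/3.
Then F(3) - F(0) = (2744/3) - (125/3) = 873.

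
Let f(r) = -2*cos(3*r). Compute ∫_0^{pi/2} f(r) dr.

2/3

An antiderivative is F(r) = -2*sin(3*r)/3.
Then F(pi/2) - F(0) = (2/3) - (0) = 2/3.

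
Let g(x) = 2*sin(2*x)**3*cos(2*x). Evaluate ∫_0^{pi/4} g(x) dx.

Let u = sin(2*x), so du = 2*cos(2*x) dx. When x = 0, u = 0; when x = pi/4, u = 1.
The integral becomes ∫ u**3 du from 0 to 1, with antiderivative u**4/4.
Back in x: F(x) = sin(2*x)**4/4.
Then F(pi/4) - F(0) = (1/4) - (0) = 1/4.

1/4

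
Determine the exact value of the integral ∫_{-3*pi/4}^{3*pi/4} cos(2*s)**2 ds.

Use the identity cos^2(2*s) = (1 + cos(4*s))/2.
An antiderivative is F(s) = s/2 + sin(4*s)/8.
Then F(3*pi/4) - F(-3*pi/4) = (3*pi/8) - (-3*pi/8) = 3*pi/4.

3*pi/4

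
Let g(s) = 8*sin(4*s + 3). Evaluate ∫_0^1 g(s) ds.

2*cos(3) - 2*cos(7)

Let u = 4*s + 3, so du = 4 ds. When s = 0, u = 3; when s = 1, u = 7.
The integral becomes 2·∫ sin(u) du from 3 to 7, with antiderivative -2*cos(u).
Back in s: F(s) = -2*cos(4*s + 3).
Then F(1) - F(0) = (-2*cos(7)) - (-2*cos(3)) = 2*cos(3) - 2*cos(7).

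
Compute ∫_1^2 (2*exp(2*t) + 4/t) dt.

-exp(2) + log(16) + exp(4)

An antiderivative is F(t) = exp(2*t) + 4*log(t).
Then F(2) - F(1) = (log(16) + exp(4)) - (exp(2)) = -exp(2) + log(16) + exp(4).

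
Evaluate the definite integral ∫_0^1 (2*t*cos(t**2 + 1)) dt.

Let u = t**2 + 1, so du = 2*t dt. When t = 0, u = 1; when t = 1, u = 2.
The integral becomes ∫ cos(u) du from 1 to 2, with antiderivative sin(u).
Back in t: F(t) = sin(t**2 + 1).
Then F(1) - F(0) = (sin(2)) - (sin(1)) = -sin(1) + sin(2).

-sin(1) + sin(2)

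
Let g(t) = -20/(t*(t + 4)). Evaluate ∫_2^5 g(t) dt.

Factor the denominator: t**2 + 4*t = (t + 4)t.
Partial fractions: -20/(t*(t + 4)) = 5/(t + 4) - 5/t.
An antiderivative is F(t) = -5*log(t) + 5*log(t + 4).
Then F(5) - F(2) = (-5*log(5) + 10*log(3)) - (5*log(3)) = -5*log(5) + 5*log(3).

-5*log(5) + 5*log(3)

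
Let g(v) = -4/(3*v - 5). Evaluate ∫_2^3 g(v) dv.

An antiderivative is F(v) = -4*log(3*v - 5)/3.
Then F(3) - F(2) = (-8*log(2)/3) - (0) = -8*log(2)/3.

-8*log(2)/3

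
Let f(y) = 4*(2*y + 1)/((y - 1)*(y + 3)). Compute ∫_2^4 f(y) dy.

-5*log(5) + 3*log(3) + 5*log(7)

Factor the denominator: y**2 + 2*y - 3 = (y + 3)(y - 1).
Partial fractions: 4*(2*y + 1)/((y - 1)*(y + 3)) = 5/(y + 3) + 3/(y - 1).
An antiderivative is F(y) = 3*log(y - 1) + 5*log(y + 3).
Then F(4) - F(2) = (3*log(3) + 5*log(7)) - (5*log(5)) = -5*log(5) + 3*log(3) + 5*log(7).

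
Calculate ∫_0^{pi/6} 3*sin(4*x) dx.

An antiderivative is F(x) = -3*cos(4*x)/4.
Then F(pi/6) - F(0) = (3/8) - (-3/4) = 9/8.

9/8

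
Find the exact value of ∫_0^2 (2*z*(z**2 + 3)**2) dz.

316/3

Let u = z**2 + 3, so du = 2*z dz. When z = 0, u = 3; when z = 2, u = 7.
The integral becomes ∫ u**2 du from 3 to 7, with antiderivative u**3/3.
Back in z: F(z) = (z**2 + 3)**3/3.
Then F(2) - F(0) = (343/3) - (9) = 316/3.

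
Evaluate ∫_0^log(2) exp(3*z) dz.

7/3

Let u = exp(z), so du = exp(z) dz. When z = 0, u = 1; when z = log(2), u = 2.
The integral becomes ∫ u**2 du from 1 to 2, with antiderivative u**3/3.
Back in z: F(z) = exp(3*z)/3.
Then F(log(2)) - F(0) = (8/3) - (1/3) = 7/3.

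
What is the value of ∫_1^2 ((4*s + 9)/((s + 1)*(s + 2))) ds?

Factor the denominator: s**2 + 3*s + 2 = (s + 2)(s + 1).
Partial fractions: (4*s + 9)/((s + 1)*(s + 2)) = -1/(s + 2) + 5/(s + 1).
An antiderivative is F(s) = 5*log(s + 1) - log(s + 2).
Then F(2) - F(1) = (-2*log(2) + 5*log(3)) - (log(32/3)) = -7*log(2) + 6*log(3).

-7*log(2) + 6*log(3)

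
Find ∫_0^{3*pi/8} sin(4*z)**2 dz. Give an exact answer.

3*pi/16

Use the identity sin^2(4*z) = (1 - cos(8*z))/2.
An antiderivative is F(z) = z/2 - sin(8*z)/16.
Then F(3*pi/8) - F(0) = (3*pi/16) - (0) = 3*pi/16.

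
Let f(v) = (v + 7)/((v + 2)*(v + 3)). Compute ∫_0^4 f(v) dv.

Factor the denominator: v**2 + 5*v + 6 = (v + 3)(v + 2).
Partial fractions: (v + 7)/((v + 2)*(v + 3)) = -4/(v + 3) + 5/(v + 2).
An antiderivative is F(v) = 5*log(v + 2) - 4*log(v + 3).
Then F(4) - F(0) = (-4*log(7) + 5*log(2) + 5*log(3)) - (log(32/81)) = -4*log(7) + 9*log(3).

-4*log(7) + 9*log(3)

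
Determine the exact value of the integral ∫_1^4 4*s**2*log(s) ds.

-28 + 512*log(2)/3

Integrate by parts once (u = ln s, dv = 4*s**2 ds).
An antiderivative is F(s) = 4*s**3*(3*log(s) - 1)/9.
Then F(4) - F(1) = (-256/9 + 512*log(2)/3) - (-4/9) = -28 + 512*log(2)/3.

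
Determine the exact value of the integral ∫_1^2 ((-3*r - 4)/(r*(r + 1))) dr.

log(3/32)

Factor the denominator: r**2 + r = (r + 1)r.
Partial fractions: (-3*r - 4)/(r*(r + 1)) = 1/(r + 1) - 4/r.
An antiderivative is F(r) = -4*log(r) + log(r + 1).
Then F(2) - F(1) = (log(3/16)) - (log(2)) = log(3/32).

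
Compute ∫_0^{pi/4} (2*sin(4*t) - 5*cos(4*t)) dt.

An antiderivative is F(t) = -5*sin(4*t)/4 - cos(4*t)/2.
Then F(pi/4) - F(0) = (1/2) - (-1/2) = 1.

1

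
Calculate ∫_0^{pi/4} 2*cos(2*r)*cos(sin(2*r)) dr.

sin(1)

Let u = sin(2*r), so du = 2*cos(2*r) dr. When r = 0, u = 0; when r = pi/4, u = 1.
The integral becomes ∫ cos(u) du from 0 to 1, with antiderivative sin(u).
Back in r: F(r) = sin(sin(2*r)).
Then F(pi/4) - F(0) = (sin(1)) - (0) = sin(1).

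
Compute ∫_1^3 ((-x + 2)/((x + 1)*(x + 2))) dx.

-4*log(5) + 3*log(2) + 4*log(3)

Factor the denominator: x**2 + 3*x + 2 = (x + 2)(x + 1).
Partial fractions: (-x + 2)/((x + 1)*(x + 2)) = -4/(x + 2) + 3/(x + 1).
An antiderivative is F(x) = 3*log(x + 1) - 4*log(x + 2).
Then F(3) - F(1) = (-4*log(5) + 6*log(2)) - (log(8/81)) = -4*log(5) + 3*log(2) + 4*log(3).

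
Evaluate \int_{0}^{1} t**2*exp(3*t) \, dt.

Integrate by parts twice (u = t^2, dv = exp(3*t) dt).
An antiderivative is F(t) = (9*t**2 - 6*t + 2)*exp(3*t)/27.
Then F(1) - F(0) = (5*exp(3)/27) - (2/27) = -2/27 + 5*exp(3)/27.

-2/27 + 5*exp(3)/27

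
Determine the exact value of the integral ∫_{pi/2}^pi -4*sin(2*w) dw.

An antiderivative is F(w) = 2*cos(2*w).
Then F(pi) - F(pi/2) = (2) - (-2) = 4.

4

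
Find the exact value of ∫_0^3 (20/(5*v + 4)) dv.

Let u = 5*v + 4, so du = 5 dv. When v = 0, u = 4; when v = 3, u = 19.
The integral becomes 4·∫ 1/u du from 4 to 19, with antiderivative 4*log(u).
Back in v: F(v) = 4*log(5*v + 4).
Then F(3) - F(0) = (4*log(19)) - (8*log(2)) = -8*log(2) + 4*log(19).

-8*log(2) + 4*log(19)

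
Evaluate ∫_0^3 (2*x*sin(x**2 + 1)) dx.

cos(1) - cos(10)

Let u = x**2 + 1, so du = 2*x dx. When x = 0, u = 1; when x = 3, u = 10.
The integral becomes ∫ sin(u) du from 1 to 10, with antiderivative -cos(u).
Back in x: F(x) = -cos(x**2 + 1).
Then F(3) - F(0) = (-cos(10)) - (-cos(1)) = cos(1) - cos(10).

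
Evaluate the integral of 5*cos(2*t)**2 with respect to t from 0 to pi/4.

5*pi/8

Use the identity cos^2(2*t) = (1 + cos(4*t))/2.
An antiderivative is F(t) = 5*t/2 + 5*sin(4*t)/8.
Then F(pi/4) - F(0) = (5*pi/8) - (0) = 5*pi/8.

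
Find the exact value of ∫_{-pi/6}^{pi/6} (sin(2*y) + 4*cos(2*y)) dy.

An antiderivative is F(y) = 2*sin(2*y) - cos(2*y)/2.
Then F(pi/6) - F(-pi/6) = (-1/4 + sqrt(3)) - (-sqrt(3) - 1/4) = 2*sqrt(3).

2*sqrt(3)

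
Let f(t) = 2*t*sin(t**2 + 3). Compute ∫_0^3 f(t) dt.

cos(3) - cos(12)

Let u = t**2 + 3, so du = 2*t dt. When t = 0, u = 3; when t = 3, u = 12.
The integral becomes ∫ sin(u) du from 3 to 12, with antiderivative -cos(u).
Back in t: F(t) = -cos(t**2 + 3).
Then F(3) - F(0) = (-cos(12)) - (-cos(3)) = cos(3) - cos(12).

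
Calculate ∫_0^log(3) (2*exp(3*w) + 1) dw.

log(3) + 52/3

An antiderivative is F(w) = 2*exp(3*w)/3 + w.
Then F(log(3)) - F(0) = (log(3) + 18) - (2/3) = log(3) + 52/3.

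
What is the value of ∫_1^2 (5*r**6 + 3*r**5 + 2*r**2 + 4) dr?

5497/42

By the power rule, an antiderivative is F(r) = 5*r**7/7 + r**6/2 + 2*r**3/3 + 4*r.
Then F(2) - F(1) = (2872/21) - (247/42) = 5497/42.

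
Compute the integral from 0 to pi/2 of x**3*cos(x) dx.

Integrate by parts 3 times (u = x^3, dv = cos(x) dx).
An antiderivative is F(x) = x**3*sin(x) + 3*x**2*cos(x) - 6*x*sin(x) - 6*cos(x).
Then F(pi/2) - F(0) = (pi*(-24 + pi**2)/8) - (-6) = -3*pi + pi**3/8 + 6.

-3*pi + pi**3/8 + 6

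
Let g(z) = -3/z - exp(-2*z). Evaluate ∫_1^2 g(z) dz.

An antiderivative is F(z) = -3*log(z) + exp(-2*z)/2.
Then F(2) - F(1) = (-3*log(2) + exp(-4)/2) - (exp(-2)/2) = (-6*exp(4)*log(2) - exp(2) + 1)*exp(-4)/2.

(-6*exp(4)*log(2) - exp(2) + 1)*exp(-4)/2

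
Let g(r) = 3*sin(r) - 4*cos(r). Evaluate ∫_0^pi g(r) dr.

6

An antiderivative is F(r) = -4*sin(r) - 3*cos(r).
Then F(pi) - F(0) = (3) - (-3) = 6.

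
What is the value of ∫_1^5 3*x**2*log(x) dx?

Integrate by parts once (u = ln x, dv = 3*x**2 dx).
An antiderivative is F(x) = x**3*(3*log(x) - 1)/3.
Then F(5) - F(1) = (-125/3 + 125*log(5)) - (-1/3) = -124/3 + 125*log(5).

-124/3 + 125*log(5)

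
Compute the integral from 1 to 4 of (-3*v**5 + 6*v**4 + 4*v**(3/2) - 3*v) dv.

-3964/5

By the power rule, an antiderivative is F(v) = -v**6/2 + 8*v**(5/2)/5 + 6*v**5/5 - 3*v**2/2.
Then F(4) - F(1) = (-792) - (4/5) = -3964/5.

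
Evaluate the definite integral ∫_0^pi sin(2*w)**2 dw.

Use the identity sin^2(2*w) = (1 - cos(4*w))/2.
An antiderivative is F(w) = w/2 - sin(4*w)/8.
Then F(pi) - F(0) = (pi/2) - (0) = pi/2.

pi/2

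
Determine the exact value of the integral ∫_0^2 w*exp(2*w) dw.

Integrate by parts once (u = w, dv = exp(2*w) dw).
An antiderivative is F(w) = (2*w - 1)*exp(2*w)/4.
Then F(2) - F(0) = (3*exp(4)/4) - (-1/4) = 1/4 + 3*exp(4)/4.

1/4 + 3*exp(4)/4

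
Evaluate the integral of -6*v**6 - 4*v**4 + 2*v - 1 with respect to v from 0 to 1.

-58/35

By the power rule, an antiderivative is F(v) = -6*v**7/7 - 4*v**5/5 + v**2 - v.
Then F(1) - F(0) = (-58/35) - (0) = -58/35.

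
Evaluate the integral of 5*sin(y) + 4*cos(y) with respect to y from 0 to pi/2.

An antiderivative is F(y) = 4*sin(y) - 5*cos(y).
Then F(pi/2) - F(0) = (4) - (-5) = 9.

9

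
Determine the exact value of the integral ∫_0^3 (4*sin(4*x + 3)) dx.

Let u = 4*x + 3, so du = 4 dx. When x = 0, u = 3; when x = 3, u = 15.
The integral becomes ∫ sin(u) du from 3 to 15, with antiderivative -cos(u).
Back in x: F(x) = -cos(4*x + 3).
Then F(3) - F(0) = (-cos(15)) - (-cos(3)) = cos(3) - cos(15).

cos(3) - cos(15)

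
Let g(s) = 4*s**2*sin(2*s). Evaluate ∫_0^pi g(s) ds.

Integrate by parts twice (u = s^2, dv = 4*sin(2*s) ds).
An antiderivative is F(s) = -2*s**2*cos(2*s) + 2*s*sin(2*s) + cos(2*s).
Then F(pi) - F(0) = (1 - 2*pi**2) - (1) = -2*pi**2.

-2*pi**2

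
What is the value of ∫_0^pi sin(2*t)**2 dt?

pi/2

Use the identity sin^2(2*t) = (1 - cos(4*t))/2.
An antiderivative is F(t) = t/2 - sin(4*t)/8.
Then F(pi) - F(0) = (pi/2) - (0) = pi/2.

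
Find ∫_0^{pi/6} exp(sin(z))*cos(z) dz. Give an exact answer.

-1 + exp(1/2)

Let u = sin(z), so du = cos(z) dz. When z = 0, u = 0; when z = pi/6, u = 1/2.
The integral becomes ∫ exp(u) du from 0 to 1/2, with antiderivative exp(u).
Back in z: F(z) = exp(sin(z)).
Then F(pi/6) - F(0) = (exp(1/2)) - (1) = -1 + exp(1/2).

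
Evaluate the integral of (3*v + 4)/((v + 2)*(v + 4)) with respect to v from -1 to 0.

-4*log(3) + 7*log(2)

Factor the denominator: v**2 + 6*v + 8 = (v + 4)(v + 2).
Partial fractions: (3*v + 4)/((v + 2)*(v + 4)) = 4/(v + 4) - 1/(v + 2).
An antiderivative is F(v) = -log(v + 2) + 4*log(v + 4).
Then F(0) - F(-1) = (7*log(2)) - (log(81)) = -4*log(3) + 7*log(2).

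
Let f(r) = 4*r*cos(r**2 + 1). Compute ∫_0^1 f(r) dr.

Let u = r**2 + 1, so du = 2*r dr. When r = 0, u = 1; when r = 1, u = 2.
The integral becomes 2·∫ cos(u) du from 1 to 2, with antiderivative 2*sin(u).
Back in r: F(r) = 2*sin(r**2 + 1).
Then F(1) - F(0) = (2*sin(2)) - (2*sin(1)) = -2*sin(1) + 2*sin(2).

-2*sin(1) + 2*sin(2)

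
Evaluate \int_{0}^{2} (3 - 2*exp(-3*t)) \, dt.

An antiderivative is F(t) = 3*t + 2*exp(-3*t)/3.
Then F(2) - F(0) = (2*exp(-6)/3 + 6) - (2/3) = 2*exp(-6)/3 + 16/3.

2*exp(-6)/3 + 16/3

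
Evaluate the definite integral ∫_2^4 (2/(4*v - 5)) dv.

An antiderivative is F(v) = log(4*v - 5)/2.
Then F(4) - F(2) = (log(11)/2) - (log(3)/2) = -log(3)/2 + log(11)/2.

-log(3)/2 + log(11)/2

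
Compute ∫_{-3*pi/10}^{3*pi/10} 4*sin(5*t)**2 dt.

Use the identity sin^2(5*t) = (1 - cos(10*t))/2.
An antiderivative is F(t) = 2*t - sin(10*t)/5.
Then F(3*pi/10) - F(-3*pi/10) = (3*pi/5) - (-3*pi/5) = 6*pi/5.

6*pi/5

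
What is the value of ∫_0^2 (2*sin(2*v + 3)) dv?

Let u = 2*v + 3, so du = 2 dv. When v = 0, u = 3; when v = 2, u = 7.
The integral becomes ∫ sin(u) du from 3 to 7, with antiderivative -cos(u).
Back in v: F(v) = -cos(2*v + 3).
Then F(2) - F(0) = (-cos(7)) - (-cos(3)) = cos(3) - cos(7).

cos(3) - cos(7)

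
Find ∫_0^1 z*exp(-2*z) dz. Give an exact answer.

(-3 + exp(2))*exp(-2)/4

Integrate by parts once (u = z, dv = exp(-2*z) dz).
An antiderivative is F(z) = (-2*z - 1)*exp(-2*z)/4.
Then F(1) - F(0) = (-3*exp(-2)/4) - (-1/4) = (-3 + exp(2))*exp(-2)/4.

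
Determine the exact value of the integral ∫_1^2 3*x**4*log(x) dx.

-93/25 + 96*log(2)/5

Integrate by parts once (u = ln x, dv = 3*x**4 dx).
An antiderivative is F(x) = 3*x**5*(5*log(x) - 1)/25.
Then F(2) - F(1) = (-96/25 + 96*log(2)/5) - (-3/25) = -93/25 + 96*log(2)/5.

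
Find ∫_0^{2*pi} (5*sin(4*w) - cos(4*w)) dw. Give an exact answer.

An antiderivative is F(w) = -sin(4*w)/4 - 5*cos(4*w)/4.
Then F(2*pi) - F(0) = (-5/4) - (-5/4) = 0.

0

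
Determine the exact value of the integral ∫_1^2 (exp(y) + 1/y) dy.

An antiderivative is F(y) = exp(y) + log(y).
Then F(2) - F(1) = (log(2) + exp(2)) - (exp(1)) = -exp(1) + log(2) + exp(2).

-exp(1) + log(2) + exp(2)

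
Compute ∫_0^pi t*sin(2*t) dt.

-pi/2

Integrate by parts once (u = t, dv = sin(2*t) dt).
An antiderivative is F(t) = -t*cos(2*t)/2 + sin(2*t)/4.
Then F(pi) - F(0) = (-pi/2) - (0) = -pi/2.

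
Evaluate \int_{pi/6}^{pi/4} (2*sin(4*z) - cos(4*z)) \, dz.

An antiderivative is F(z) = -sin(4*z)/4 - cos(4*z)/2.
Then F(pi/4) - F(pi/6) = (1/2) - (1/4 - sqrt(3)/8) = sqrt(3)/8 + 1/4.

sqrt(3)/8 + 1/4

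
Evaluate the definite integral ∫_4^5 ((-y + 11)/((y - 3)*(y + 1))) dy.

-3*log(3) - log(2) + 3*log(5)

Factor the denominator: y**2 - 2*y - 3 = (y + 1)(y - 3).
Partial fractions: (-y + 11)/((y - 3)*(y + 1)) = -3/(y + 1) + 2/(y - 3).
An antiderivative is F(y) = 2*log(y - 3) - 3*log(y + 1).
Then F(5) - F(4) = (-log(54)) - (-3*log(5)) = -3*log(3) - log(2) + 3*log(5).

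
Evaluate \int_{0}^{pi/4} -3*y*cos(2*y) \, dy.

3/4 - 3*pi/8

Integrate by parts once (u = y, dv = -3*cos(2*y) dy).
An antiderivative is F(y) = -3*y*sin(2*y)/2 - 3*cos(2*y)/4.
Then F(pi/4) - F(0) = (-3*pi/8) - (-3/4) = 3/4 - 3*pi/8.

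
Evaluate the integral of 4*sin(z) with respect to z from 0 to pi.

8

An antiderivative is F(z) = -4*cos(z).
Then F(pi) - F(0) = (4) - (-4) = 8.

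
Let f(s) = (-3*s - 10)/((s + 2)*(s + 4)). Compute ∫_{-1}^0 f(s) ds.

log(3/16)

Factor the denominator: s**2 + 6*s + 8 = (s + 4)(s + 2).
Partial fractions: (-3*s - 10)/((s + 2)*(s + 4)) = -1/(s + 4) - 2/(s + 2).
An antiderivative is F(s) = -2*log(s + 2) - log(s + 4).
Then F(0) - F(-1) = (-log(16)) - (-log(3)) = log(3/16).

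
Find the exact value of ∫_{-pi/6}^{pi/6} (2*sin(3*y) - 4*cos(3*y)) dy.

An antiderivative is F(y) = -4*sin(3*y)/3 - 2*cos(3*y)/3.
Then F(pi/6) - F(-pi/6) = (-4/3) - (4/3) = -8/3.

-8/3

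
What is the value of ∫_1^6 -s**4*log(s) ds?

Integrate by parts once (u = ln s, dv = -s**4 ds).
An antiderivative is F(s) = -s**5*(5*log(s) - 1)/25.
Then F(6) - F(1) = (7776/25 - 7776*log(6)/5) - (1/25) = 311 - 7776*log(6)/5.

311 - 7776*log(6)/5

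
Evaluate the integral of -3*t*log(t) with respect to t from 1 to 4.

Integrate by parts once (u = ln t, dv = -3*t dt).
An antiderivative is F(t) = -3*t**2*(2*log(t) - 1)/4.
Then F(4) - F(1) = (12 - 48*log(2)) - (3/4) = 45/4 - 48*log(2).

45/4 - 48*log(2)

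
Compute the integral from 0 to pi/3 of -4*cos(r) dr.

-2*sqrt(3)

An antiderivative is F(r) = -4*sin(r).
Then F(pi/3) - F(0) = (-2*sqrt(3)) - (0) = -2*sqrt(3).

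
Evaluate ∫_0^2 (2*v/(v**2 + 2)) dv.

log(3)

Let u = v**2 + 2, so du = 2*v dv. When v = 0, u = 2; when v = 2, u = 6.
The integral becomes ∫ 1/u du from 2 to 6, with antiderivative log(u).
Back in v: F(v) = log(v**2 + 2).
Then F(2) - F(0) = (log(6)) - (log(2)) = log(3).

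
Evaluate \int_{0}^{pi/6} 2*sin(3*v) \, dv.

An antiderivative is F(v) = -2*cos(3*v)/3.
Then F(pi/6) - F(0) = (0) - (-2/3) = 2/3.

2/3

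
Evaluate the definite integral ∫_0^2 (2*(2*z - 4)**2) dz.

Let u = 2*z - 4, so du = 2 dz. When z = 0, u = -4; when z = 2, u = 0.
The integral becomes ∫ u**2 du from -4 to 0, with antiderivative u**3/3.
Back in z: F(z) = (2*z - 4)**3/3.
Then F(2) - F(0) = (0) - (-64/3) = 64/3.

64/3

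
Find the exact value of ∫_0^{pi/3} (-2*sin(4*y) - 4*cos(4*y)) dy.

An antiderivative is F(y) = -sin(4*y) + cos(4*y)/2.
Then F(pi/3) - F(0) = (-1/4 + sqrt(3)/2) - (1/2) = -3/4 + sqrt(3)/2.

-3/4 + sqrt(3)/2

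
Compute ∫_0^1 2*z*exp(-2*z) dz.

Integrate by parts once (u = z, dv = 2*exp(-2*z) dz).
An antiderivative is F(z) = (-2*z - 1)*exp(-2*z)/2.
Then F(1) - F(0) = (-3*exp(-2)/2) - (-1/2) = (-3 + exp(2))*exp(-2)/2.

(-3 + exp(2))*exp(-2)/2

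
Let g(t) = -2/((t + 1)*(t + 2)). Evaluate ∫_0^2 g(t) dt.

log(4/9)

Factor the denominator: t**2 + 3*t + 2 = (t + 2)(t + 1).
Partial fractions: -2/((t + 1)*(t + 2)) = 2/(t + 2) - 2/(t + 1).
An antiderivative is F(t) = -2*log(t + 1) + 2*log(t + 2).
Then F(2) - F(0) = (log(16/9)) - (log(4)) = log(4/9).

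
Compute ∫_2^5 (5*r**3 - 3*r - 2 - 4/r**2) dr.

By the power rule, an antiderivative is F(r) = 5*r**4/4 - 3*r**2/2 - 2*r + 4/r.
Then F(5) - F(2) = (14691/20) - (12) = 14451/20.

14451/20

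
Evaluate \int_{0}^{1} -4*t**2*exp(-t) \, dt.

-8 + 20*exp(-1)

Integrate by parts twice (u = t^2, dv = -4*exp(-t) dt).
An antiderivative is F(t) = (4*t**2 + 8*t + 8)*exp(-t).
Then F(1) - F(0) = (20*exp(-1)) - (8) = -8 + 20*exp(-1).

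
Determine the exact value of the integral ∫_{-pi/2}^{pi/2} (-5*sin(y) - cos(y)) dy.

-2

An antiderivative is F(y) = -sin(y) + 5*cos(y).
Then F(pi/2) - F(-pi/2) = (-1) - (1) = -2.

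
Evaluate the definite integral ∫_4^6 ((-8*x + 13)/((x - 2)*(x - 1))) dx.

-5*log(5) - 3*log(2) + 5*log(3)

Factor the denominator: x**2 - 3*x + 2 = (x - 1)(x - 2).
Partial fractions: (-8*x + 13)/((x - 2)*(x - 1)) = -5/(x - 1) - 3/(x - 2).
An antiderivative is F(x) = -3*log(x - 2) - 5*log(x - 1).
Then F(6) - F(4) = (-5*log(5) - 6*log(2)) - (-5*log(3) - 3*log(2)) = -5*log(5) - 3*log(2) + 5*log(3).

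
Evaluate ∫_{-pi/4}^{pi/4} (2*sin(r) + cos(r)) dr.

An antiderivative is F(r) = sin(r) - 2*cos(r).
Then F(pi/4) - F(-pi/4) = (-sqrt(2)/2) - (-3*sqrt(2)/2) = sqrt(2).

sqrt(2)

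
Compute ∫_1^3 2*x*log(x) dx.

-4 + 9*log(3)

Integrate by parts once (u = ln x, dv = 2*x dx).
An antiderivative is F(x) = x**2*(2*log(x) - 1)/2.
Then F(3) - F(1) = (-9/2 + 9*log(3)) - (-1/2) = -4 + 9*log(3).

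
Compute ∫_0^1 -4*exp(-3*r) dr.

-4/3 + 4*exp(-3)/3

An antiderivative is F(r) = 4*exp(-3*r)/3.
Then F(1) - F(0) = (4*exp(-3)/3) - (4/3) = -4/3 + 4*exp(-3)/3.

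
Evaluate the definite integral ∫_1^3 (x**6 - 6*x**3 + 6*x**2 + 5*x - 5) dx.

1780/7

By the power rule, an antiderivative is F(x) = x**7/7 - 3*x**4/2 + 2*x**3 + 5*x**2/2 - 5*x.
Then F(3) - F(1) = (1767/7) - (-13/7) = 1780/7.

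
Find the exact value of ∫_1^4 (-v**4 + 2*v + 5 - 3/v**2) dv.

-3537/20

By the power rule, an antiderivative is F(v) = -v**5/5 + v**2 + 5*v + 3/v.
Then F(4) - F(1) = (-3361/20) - (44/5) = -3537/20.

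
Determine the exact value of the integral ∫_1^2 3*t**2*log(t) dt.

Integrate by parts once (u = ln t, dv = 3*t**2 dt).
An antiderivative is F(t) = t**3*(3*log(t) - 1)/3.
Then F(2) - F(1) = (-8/3 + 8*log(2)) - (-1/3) = -7/3 + 8*log(2).

-7/3 + 8*log(2)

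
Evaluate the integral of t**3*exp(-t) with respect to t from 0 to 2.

Integrate by parts 3 times (u = t^3, dv = exp(-t) dt).
An antiderivative is F(t) = (-t**3 - 3*t**2 - 6*t - 6)*exp(-t).
Then F(2) - F(0) = (-38*exp(-2)) - (-6) = 6 - 38*exp(-2).

6 - 38*exp(-2)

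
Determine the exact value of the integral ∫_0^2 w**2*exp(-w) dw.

2 - 10*exp(-2)

Integrate by parts twice (u = w^2, dv = exp(-w) dw).
An antiderivative is F(w) = (-w**2 - 2*w - 2)*exp(-w).
Then F(2) - F(0) = (-10*exp(-2)) - (-2) = 2 - 10*exp(-2).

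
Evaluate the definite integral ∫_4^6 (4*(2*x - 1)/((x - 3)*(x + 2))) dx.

8*log(2)

Factor the denominator: x**2 - x - 6 = (x + 2)(x - 3).
Partial fractions: 4*(2*x - 1)/((x - 3)*(x + 2)) = 4/(x + 2) + 4/(x - 3).
An antiderivative is F(x) = 4*log(x - 3) + 4*log(x + 2).
Then F(6) - F(4) = (4*log(3) + 12*log(2)) - (4*log(2) + 4*log(3)) = 8*log(2).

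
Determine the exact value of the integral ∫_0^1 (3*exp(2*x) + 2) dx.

An antiderivative is F(x) = 3*exp(2*x)/2 + 2*x.
Then F(1) - F(0) = (2 + 3*exp(2)/2) - (3/2) = 1/2 + 3*exp(2)/2.

1/2 + 3*exp(2)/2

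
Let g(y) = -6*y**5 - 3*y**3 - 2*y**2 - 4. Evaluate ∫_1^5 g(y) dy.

-48572/3

By the power rule, an antiderivative is F(y) = -y**6 - 3*y**4/4 - 2*y**3/3 - 4*y.
Then F(5) - F(1) = (-194365/12) - (-77/12) = -48572/3.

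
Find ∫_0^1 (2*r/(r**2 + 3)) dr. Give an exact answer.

Let u = r**2 + 3, so du = 2*r dr. When r = 0, u = 3; when r = 1, u = 4.
The integral becomes ∫ 1/u du from 3 to 4, with antiderivative log(u).
Back in r: F(r) = log(r**2 + 3).
Then F(1) - F(0) = (log(4)) - (log(3)) = log(4/3).

log(4/3)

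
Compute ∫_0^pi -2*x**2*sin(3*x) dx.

8/27 - 2*pi**2/3

Integrate by parts twice (u = x^2, dv = -2*sin(3*x) dx).
An antiderivative is F(x) = 2*x**2*cos(3*x)/3 - 4*x*sin(3*x)/9 - 4*cos(3*x)/27.
Then F(pi) - F(0) = (4/27 - 2*pi**2/3) - (-4/27) = 8/27 - 2*pi**2/3.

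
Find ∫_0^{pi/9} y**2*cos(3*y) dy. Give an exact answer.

-sqrt(3)/27 + sqrt(3)*pi**2/486 + pi/81

Integrate by parts twice (u = y^2, dv = cos(3*y) dy).
An antiderivative is F(y) = y**2*sin(3*y)/3 + 2*y*cos(3*y)/9 - 2*sin(3*y)/27.
Then F(pi/9) - F(0) = (-sqrt(3)/27 + sqrt(3)*pi**2/486 + pi/81) - (0) = -sqrt(3)/27 + sqrt(3)*pi**2/486 + pi/81.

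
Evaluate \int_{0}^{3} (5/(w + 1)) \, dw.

An antiderivative is F(w) = 5*log(w + 1).
Then F(3) - F(0) = (10*log(2)) - (0) = 10*log(2).

10*log(2)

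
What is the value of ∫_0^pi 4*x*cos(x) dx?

Integrate by parts once (u = x, dv = 4*cos(x) dx).
An antiderivative is F(x) = 4*x*sin(x) + 4*cos(x).
Then F(pi) - F(0) = (-4) - (4) = -8.

-8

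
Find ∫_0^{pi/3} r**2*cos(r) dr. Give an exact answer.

-sqrt(3) + sqrt(3)*pi**2/18 + pi/3

Integrate by parts twice (u = r^2, dv = cos(r) dr).
An antiderivative is F(r) = r**2*sin(r) + 2*r*cos(r) - 2*sin(r).
Then F(pi/3) - F(0) = (-sqrt(3) + sqrt(3)*pi**2/18 + pi/3) - (0) = -sqrt(3) + sqrt(3)*pi**2/18 + pi/3.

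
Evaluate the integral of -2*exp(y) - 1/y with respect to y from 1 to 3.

-2*exp(3) - log(3) + 2*exp(1)

An antiderivative is F(y) = -2*exp(y) - log(y).
Then F(3) - F(1) = (-2*exp(3) - log(3)) - (-2*exp(1)) = -2*exp(3) - log(3) + 2*exp(1).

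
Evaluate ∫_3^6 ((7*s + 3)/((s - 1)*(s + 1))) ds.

-9*log(2) + 2*log(7) + 5*log(5)

Factor the denominator: s**2 - 1 = (s + 1)(s - 1).
Partial fractions: (7*s + 3)/((s - 1)*(s + 1)) = 2/(s + 1) + 5/(s - 1).
An antiderivative is F(s) = 5*log(s - 1) + 2*log(s + 1).
Then F(6) - F(3) = (2*log(7) + 5*log(5)) - (9*log(2)) = -9*log(2) + 2*log(7) + 5*log(5).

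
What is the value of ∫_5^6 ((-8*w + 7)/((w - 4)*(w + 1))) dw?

Factor the denominator: w**2 - 3*w - 4 = (w + 1)(w - 4).
Partial fractions: (-8*w + 7)/((w - 4)*(w + 1)) = -3/(w + 1) - 5/(w - 4).
An antiderivative is F(w) = -5*log(w - 4) - 3*log(w + 1).
Then F(6) - F(5) = (-3*log(7) - 5*log(2)) - (-3*log(3) - 3*log(2)) = -3*log(7) - 2*log(2) + 3*log(3).

-3*log(7) - 2*log(2) + 3*log(3)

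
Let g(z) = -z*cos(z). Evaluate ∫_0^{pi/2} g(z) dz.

1 - pi/2

Integrate by parts once (u = z, dv = -cos(z) dz).
An antiderivative is F(z) = -z*sin(z) - cos(z).
Then F(pi/2) - F(0) = (-pi/2) - (-1) = 1 - pi/2.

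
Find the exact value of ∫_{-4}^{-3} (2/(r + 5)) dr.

log(4)

An antiderivative is F(r) = 2*log(r + 5).
Then F(-3) - F(-4) = (log(4)) - (0) = log(4).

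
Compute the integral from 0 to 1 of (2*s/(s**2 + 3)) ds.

log(4/3)

Let u = s**2 + 3, so du = 2*s ds. When s = 0, u = 3; when s = 1, u = 4.
The integral becomes ∫ 1/u du from 3 to 4, with antiderivative log(u).
Back in s: F(s) = log(s**2 + 3).
Then F(1) - F(0) = (log(4)) - (log(3)) = log(4/3).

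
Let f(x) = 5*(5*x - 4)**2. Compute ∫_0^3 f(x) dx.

465

Let u = 5*x - 4, so du = 5 dx. When x = 0, u = -4; when x = 3, u = 11.
The integral becomes ∫ u**2 du from -4 to 11, with antiderivative u**3/3.
Back in x: F(x) = (5*x - 4)**3/3.
Then F(3) - F(0) = (1331/3) - (-64/3) = 465.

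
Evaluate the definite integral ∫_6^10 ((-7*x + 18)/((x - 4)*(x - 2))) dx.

Factor the denominator: x**2 - 6*x + 8 = (x - 2)(x - 4).
Partial fractions: (-7*x + 18)/((x - 4)*(x - 2)) = -2/(x - 2) - 5/(x - 4).
An antiderivative is F(x) = -5*log(x - 4) - 2*log(x - 2).
Then F(10) - F(6) = (-11*log(2) - 5*log(3)) - (-9*log(2)) = -5*log(3) - 2*log(2).

-5*log(3) - 2*log(2)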